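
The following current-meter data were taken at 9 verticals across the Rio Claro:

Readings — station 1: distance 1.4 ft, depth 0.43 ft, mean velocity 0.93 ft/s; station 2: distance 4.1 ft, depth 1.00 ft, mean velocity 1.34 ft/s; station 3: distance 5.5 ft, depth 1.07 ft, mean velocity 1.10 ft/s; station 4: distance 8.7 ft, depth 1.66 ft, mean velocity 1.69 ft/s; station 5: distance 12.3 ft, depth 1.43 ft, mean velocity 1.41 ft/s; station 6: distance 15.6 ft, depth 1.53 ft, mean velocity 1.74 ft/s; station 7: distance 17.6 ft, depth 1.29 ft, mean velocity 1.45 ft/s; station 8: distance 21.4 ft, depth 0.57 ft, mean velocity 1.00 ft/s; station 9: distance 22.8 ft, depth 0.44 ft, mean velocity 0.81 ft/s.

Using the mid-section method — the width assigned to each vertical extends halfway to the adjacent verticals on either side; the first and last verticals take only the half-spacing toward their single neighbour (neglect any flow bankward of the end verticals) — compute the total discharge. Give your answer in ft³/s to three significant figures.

36.7 ft³/s

w_1 = (4.1 − 1.4)/2 = 1.35 ft; q_1 = 0.93 × 0.43 × 1.35 = 0.5399 ft³/s
w_2 = (5.5 − 1.4)/2 = 2.05 ft; q_2 = 1.34 × 1.00 × 2.05 = 2.747 ft³/s
w_3 = (8.7 − 4.1)/2 = 2.3 ft; q_3 = 1.10 × 1.07 × 2.3 = 2.707 ft³/s
w_4 = (12.3 − 5.5)/2 = 3.4 ft; q_4 = 1.69 × 1.66 × 3.4 = 9.538 ft³/s
w_5 = (15.6 − 8.7)/2 = 3.45 ft; q_5 = 1.41 × 1.43 × 3.45 = 6.956 ft³/s
w_6 = (17.6 − 12.3)/2 = 2.65 ft; q_6 = 1.74 × 1.53 × 2.65 = 7.055 ft³/s
w_7 = (21.4 − 15.6)/2 = 2.9 ft; q_7 = 1.45 × 1.29 × 2.9 = 5.424 ft³/s
w_8 = (22.8 − 17.6)/2 = 2.6 ft; q_8 = 1.00 × 0.57 × 2.6 = 1.482 ft³/s
w_9 = (22.8 − 21.4)/2 = 0.7 ft; q_9 = 0.81 × 0.44 × 0.7 = 0.2495 ft³/s
Q = Σ qᵢ = 36.70 ft³/s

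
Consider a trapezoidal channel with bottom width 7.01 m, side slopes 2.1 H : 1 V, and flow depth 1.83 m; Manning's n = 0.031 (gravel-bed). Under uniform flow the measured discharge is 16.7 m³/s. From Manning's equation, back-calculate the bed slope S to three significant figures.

A = (b + z·y)·y = (7.01 + 2.1×1.83)×1.83 = 19.86 m²
P = b + 2y√(1+z²) = 7.01 + 2×1.83×√(1+2.1²) = 15.52 m
R = A/P = 19.86/15.52 = 1.279 m
S = (Q·n / (1·A·R^(2/3)))² = (16.7×0.031 / (1×19.86×1.179))² = 0.0004892

0.000489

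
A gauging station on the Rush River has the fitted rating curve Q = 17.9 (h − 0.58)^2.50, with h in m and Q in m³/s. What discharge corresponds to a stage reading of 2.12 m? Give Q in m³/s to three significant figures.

52.7 m³/s

Q = 17.9 × (2.12 − 0.58)^2.50 = 17.9 × 1.54^2.50 = 52.68 m³/s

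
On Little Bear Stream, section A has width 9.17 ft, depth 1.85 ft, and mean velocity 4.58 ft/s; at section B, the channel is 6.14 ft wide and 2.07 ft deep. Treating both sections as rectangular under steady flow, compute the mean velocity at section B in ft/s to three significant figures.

Q = A₁V₁ = (9.17×1.85) × 4.58 = 77.70 ft³/s
A₂ = 6.14 × 2.07 = 12.71 ft²
V₂ = Q/A₂ = 77.70/12.71 = 6.113 ft/s

6.11 ft/s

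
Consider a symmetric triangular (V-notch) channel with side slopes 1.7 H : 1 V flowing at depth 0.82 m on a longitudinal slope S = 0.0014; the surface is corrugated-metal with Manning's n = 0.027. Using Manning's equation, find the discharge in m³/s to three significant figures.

0.792 m³/s

A = z·y² = 1.7×0.82² = 1.143 m²
P = 2y√(1+z²) = 2×0.82×√(1+1.7²) = 3.235 m
R = A/P = 1.143/3.235 = 0.3534 m
Q = (1/n)·A·R^(2/3)·S^(1/2) = (1/0.027) × 1.143 × 0.3534^(2/3) × 0.0014^(1/2) = 0.7918 m³/s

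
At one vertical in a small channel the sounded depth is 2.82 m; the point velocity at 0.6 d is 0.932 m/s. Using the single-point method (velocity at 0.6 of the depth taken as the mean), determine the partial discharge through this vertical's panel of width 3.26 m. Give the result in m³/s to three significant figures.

8.57 m³/s

v̄ = v₀.₆ = 0.932 m/s
q = v̄ × d × w = 0.9320 × 2.82 × 3.26 = 8.568 m³/s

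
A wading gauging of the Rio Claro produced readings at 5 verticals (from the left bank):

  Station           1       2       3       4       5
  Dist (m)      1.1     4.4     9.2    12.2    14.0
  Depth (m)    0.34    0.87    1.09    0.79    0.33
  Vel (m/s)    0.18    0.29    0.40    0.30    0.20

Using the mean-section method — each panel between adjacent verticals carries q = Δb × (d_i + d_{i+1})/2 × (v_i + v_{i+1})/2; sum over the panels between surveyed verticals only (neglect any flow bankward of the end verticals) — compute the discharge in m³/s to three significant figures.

Panel 1-2: Δb = 3.3 m, d̄ = (0.34+0.87)/2 = 0.605, v̄ = (0.18+0.29)/2 = 0.235 → q = 3.3×0.605×0.235 = 0.4692 m³/s
Panel 2-3: Δb = 4.8 m, d̄ = (0.87+1.09)/2 = 0.98, v̄ = (0.29+0.40)/2 = 0.345 → q = 4.8×0.98×0.345 = 1.623 m³/s
Panel 3-4: Δb = 3 m, d̄ = (1.09+0.79)/2 = 0.94, v̄ = (0.40+0.30)/2 = 0.35 → q = 3×0.94×0.35 = 0.9870 m³/s
Panel 4-5: Δb = 1.8 m, d̄ = (0.79+0.33)/2 = 0.56, v̄ = (0.30+0.20)/2 = 0.25 → q = 1.8×0.56×0.25 = 0.2520 m³/s
Q = Σ q = 3.331 m³/s

3.33 m³/s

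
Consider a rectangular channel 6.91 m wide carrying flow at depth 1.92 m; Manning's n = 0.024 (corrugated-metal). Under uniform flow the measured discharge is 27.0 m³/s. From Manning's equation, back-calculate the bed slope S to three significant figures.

0.00180

A = b·y = 6.91 × 1.92 = 13.27 m²
P = b + 2y = 6.91 + 2×1.92 = 10.75 m
R = A/P = 13.27/10.75 = 1.234 m
S = (Q·n / (1·A·R^(2/3)))² = (27.0×0.024 / (1×13.27×1.151))² = 0.001802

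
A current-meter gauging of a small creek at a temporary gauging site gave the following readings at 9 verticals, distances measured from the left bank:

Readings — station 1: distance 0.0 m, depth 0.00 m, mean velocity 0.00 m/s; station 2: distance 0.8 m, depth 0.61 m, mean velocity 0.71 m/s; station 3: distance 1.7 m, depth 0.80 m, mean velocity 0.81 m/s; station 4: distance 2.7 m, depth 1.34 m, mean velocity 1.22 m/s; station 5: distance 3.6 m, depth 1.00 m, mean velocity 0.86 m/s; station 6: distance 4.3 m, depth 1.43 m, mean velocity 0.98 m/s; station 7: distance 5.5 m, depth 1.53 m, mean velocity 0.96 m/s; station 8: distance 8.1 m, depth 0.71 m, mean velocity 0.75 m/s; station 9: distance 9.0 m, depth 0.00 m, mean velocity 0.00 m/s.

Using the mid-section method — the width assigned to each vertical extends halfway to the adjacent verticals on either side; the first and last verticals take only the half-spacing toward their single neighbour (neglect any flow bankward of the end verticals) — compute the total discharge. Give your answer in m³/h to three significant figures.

w_2 = (1.7 − 0.0)/2 = 0.85 m; q_2 = 0.71 × 0.61 × 0.85 = 0.3681 m³/s
w_3 = (2.7 − 0.8)/2 = 0.95 m; q_3 = 0.81 × 0.80 × 0.95 = 0.6156 m³/s
w_4 = (3.6 − 1.7)/2 = 0.95 m; q_4 = 1.22 × 1.34 × 0.95 = 1.553 m³/s
w_5 = (4.3 − 2.7)/2 = 0.8 m; q_5 = 0.86 × 1.00 × 0.8 = 0.6880 m³/s
w_6 = (5.5 − 3.6)/2 = 0.95 m; q_6 = 0.98 × 1.43 × 0.95 = 1.331 m³/s
w_7 = (8.1 − 4.3)/2 = 1.9 m; q_7 = 0.96 × 1.53 × 1.9 = 2.791 m³/s
w_8 = (9.0 − 5.5)/2 = 1.75 m; q_8 = 0.75 × 0.71 × 1.75 = 0.9319 m³/s
Stations 1, 9 contribute zero (depth or velocity is 0).
Q = Σ qᵢ = 8.279 m³/s
= 8.279 × 3600 = 29800 m³/h

29800 m³/h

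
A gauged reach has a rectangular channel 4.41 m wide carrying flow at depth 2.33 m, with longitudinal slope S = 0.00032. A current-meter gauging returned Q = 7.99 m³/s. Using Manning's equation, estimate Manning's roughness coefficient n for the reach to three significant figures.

A = b·y = 4.41 × 2.33 = 10.28 m²
P = b + 2y = 4.41 + 2×2.33 = 9.070 m
R = A/P = 10.28/9.070 = 1.133 m
n = (1/Q)·A·R^(2/3)·S^(1/2) = (1/7.99) × 10.28 × 1.087 × 0.01789 = 0.02500

0.0250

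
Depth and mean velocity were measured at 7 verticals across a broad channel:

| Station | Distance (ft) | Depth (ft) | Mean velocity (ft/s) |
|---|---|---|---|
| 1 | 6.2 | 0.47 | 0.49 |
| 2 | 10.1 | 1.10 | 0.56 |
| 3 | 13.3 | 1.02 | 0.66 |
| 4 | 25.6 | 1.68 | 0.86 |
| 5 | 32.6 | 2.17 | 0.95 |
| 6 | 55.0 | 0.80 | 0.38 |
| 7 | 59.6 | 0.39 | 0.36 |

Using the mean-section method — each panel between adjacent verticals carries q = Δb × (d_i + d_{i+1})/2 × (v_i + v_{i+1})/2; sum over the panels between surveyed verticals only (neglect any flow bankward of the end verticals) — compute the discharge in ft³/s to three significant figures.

Panel 1-2: Δb = 3.9 ft, d̄ = (0.47+1.10)/2 = 0.785, v̄ = (0.49+0.56)/2 = 0.525 → q = 3.9×0.785×0.525 = 1.607 ft³/s
Panel 2-3: Δb = 3.2 ft, d̄ = (1.10+1.02)/2 = 1.06, v̄ = (0.56+0.66)/2 = 0.61 → q = 3.2×1.06×0.61 = 2.069 ft³/s
Panel 3-4: Δb = 12.3 ft, d̄ = (1.02+1.68)/2 = 1.35, v̄ = (0.66+0.86)/2 = 0.76 → q = 12.3×1.35×0.76 = 12.62 ft³/s
Panel 4-5: Δb = 7 ft, d̄ = (1.68+2.17)/2 = 1.925, v̄ = (0.86+0.95)/2 = 0.905 → q = 7×1.925×0.905 = 12.19 ft³/s
Panel 5-6: Δb = 22.4 ft, d̄ = (2.17+0.80)/2 = 1.485, v̄ = (0.95+0.38)/2 = 0.665 → q = 22.4×1.485×0.665 = 22.12 ft³/s
Panel 6-7: Δb = 4.6 ft, d̄ = (0.80+0.39)/2 = 0.595, v̄ = (0.38+0.36)/2 = 0.37 → q = 4.6×0.595×0.37 = 1.013 ft³/s
Q = Σ q = 51.62 ft³/s

51.6 ft³/s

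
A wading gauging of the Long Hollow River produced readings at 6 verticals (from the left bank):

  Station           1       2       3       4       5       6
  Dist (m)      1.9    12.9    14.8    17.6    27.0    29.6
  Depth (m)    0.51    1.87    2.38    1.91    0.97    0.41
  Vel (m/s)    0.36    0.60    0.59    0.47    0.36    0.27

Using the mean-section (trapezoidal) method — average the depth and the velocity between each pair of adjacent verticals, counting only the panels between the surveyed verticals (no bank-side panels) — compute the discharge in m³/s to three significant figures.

18.1 m³/s

Panel 1-2: Δb = 11 m, d̄ = (0.51+1.87)/2 = 1.19, v̄ = (0.36+0.60)/2 = 0.48 → q = 11×1.19×0.48 = 6.283 m³/s
Panel 2-3: Δb = 1.9 m, d̄ = (1.87+2.38)/2 = 2.125, v̄ = (0.60+0.59)/2 = 0.595 → q = 1.9×2.125×0.595 = 2.402 m³/s
Panel 3-4: Δb = 2.8 m, d̄ = (2.38+1.91)/2 = 2.145, v̄ = (0.59+0.47)/2 = 0.53 → q = 2.8×2.145×0.53 = 3.183 m³/s
Panel 4-5: Δb = 9.4 m, d̄ = (1.91+0.97)/2 = 1.44, v̄ = (0.47+0.36)/2 = 0.415 → q = 9.4×1.44×0.415 = 5.617 m³/s
Panel 5-6: Δb = 2.6 m, d̄ = (0.97+0.41)/2 = 0.69, v̄ = (0.36+0.27)/2 = 0.315 → q = 2.6×0.69×0.315 = 0.5651 m³/s
Q = Σ q = 18.05 m³/s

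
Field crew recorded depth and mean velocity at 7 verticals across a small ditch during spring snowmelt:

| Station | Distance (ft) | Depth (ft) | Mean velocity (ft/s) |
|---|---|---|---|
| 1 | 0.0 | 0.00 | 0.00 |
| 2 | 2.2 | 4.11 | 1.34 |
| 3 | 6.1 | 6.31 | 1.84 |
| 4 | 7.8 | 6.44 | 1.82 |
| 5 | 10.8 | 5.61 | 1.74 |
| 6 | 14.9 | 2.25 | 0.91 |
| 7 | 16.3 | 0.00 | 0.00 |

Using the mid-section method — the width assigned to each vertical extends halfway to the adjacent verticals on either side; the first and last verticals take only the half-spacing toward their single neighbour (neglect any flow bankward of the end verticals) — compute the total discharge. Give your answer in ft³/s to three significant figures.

117 ft³/s

w_2 = (6.1 − 0.0)/2 = 3.05 ft; q_2 = 1.34 × 4.11 × 3.05 = 16.80 ft³/s
w_3 = (7.8 − 2.2)/2 = 2.8 ft; q_3 = 1.84 × 6.31 × 2.8 = 32.51 ft³/s
w_4 = (10.8 − 6.1)/2 = 2.35 ft; q_4 = 1.82 × 6.44 × 2.35 = 27.54 ft³/s
w_5 = (14.9 − 7.8)/2 = 3.55 ft; q_5 = 1.74 × 5.61 × 3.55 = 34.65 ft³/s
w_6 = (16.3 − 10.8)/2 = 2.75 ft; q_6 = 0.91 × 2.25 × 2.75 = 5.631 ft³/s
Stations 1, 7 contribute zero (depth or velocity is 0).
Q = Σ qᵢ = 117.1 ft³/s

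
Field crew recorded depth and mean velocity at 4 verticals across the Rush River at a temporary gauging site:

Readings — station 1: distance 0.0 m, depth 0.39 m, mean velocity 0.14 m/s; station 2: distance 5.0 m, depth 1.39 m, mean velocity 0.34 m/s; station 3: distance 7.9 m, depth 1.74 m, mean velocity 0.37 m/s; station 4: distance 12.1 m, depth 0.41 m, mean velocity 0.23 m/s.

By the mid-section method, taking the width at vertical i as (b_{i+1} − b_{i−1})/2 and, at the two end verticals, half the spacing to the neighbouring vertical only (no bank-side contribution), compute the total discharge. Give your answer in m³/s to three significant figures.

w_1 = (5.0 − 0.0)/2 = 2.5 m; q_1 = 0.14 × 0.39 × 2.5 = 0.1365 m³/s
w_2 = (7.9 − 0.0)/2 = 3.95 m; q_2 = 0.34 × 1.39 × 3.95 = 1.867 m³/s
w_3 = (12.1 − 5.0)/2 = 3.55 m; q_3 = 0.37 × 1.74 × 3.55 = 2.285 m³/s
w_4 = (12.1 − 7.9)/2 = 2.1 m; q_4 = 0.23 × 0.41 × 2.1 = 0.1980 m³/s
Q = Σ qᵢ = 4.487 m³/s

4.49 m³/s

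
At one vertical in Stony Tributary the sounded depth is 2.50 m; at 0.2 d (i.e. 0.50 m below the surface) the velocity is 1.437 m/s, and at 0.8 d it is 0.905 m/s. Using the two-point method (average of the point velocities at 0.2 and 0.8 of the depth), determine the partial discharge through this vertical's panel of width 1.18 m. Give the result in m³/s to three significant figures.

3.45 m³/s

v̄ = (1.437 + 0.905) / 2 = 1.171 m/s
q = v̄ × d × w = 1.171 × 2.50 × 1.18 = 3.454 m³/s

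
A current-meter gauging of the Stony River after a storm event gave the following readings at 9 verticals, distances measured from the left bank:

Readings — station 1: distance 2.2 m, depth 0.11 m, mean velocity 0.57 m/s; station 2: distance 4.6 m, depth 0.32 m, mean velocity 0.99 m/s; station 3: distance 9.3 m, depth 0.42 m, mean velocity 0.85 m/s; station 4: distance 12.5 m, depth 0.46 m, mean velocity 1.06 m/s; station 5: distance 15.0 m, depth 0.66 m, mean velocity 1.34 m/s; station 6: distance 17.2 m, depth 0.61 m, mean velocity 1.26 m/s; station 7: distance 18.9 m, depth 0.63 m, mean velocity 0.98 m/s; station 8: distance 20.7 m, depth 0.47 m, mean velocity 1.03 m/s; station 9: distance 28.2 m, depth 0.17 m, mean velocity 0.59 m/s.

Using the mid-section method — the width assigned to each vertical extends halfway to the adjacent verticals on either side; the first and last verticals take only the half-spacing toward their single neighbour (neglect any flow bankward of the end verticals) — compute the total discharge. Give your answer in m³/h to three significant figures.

40600 m³/h

w_1 = (4.6 − 2.2)/2 = 1.2 m; q_1 = 0.57 × 0.11 × 1.2 = 0.07524 m³/s
w_2 = (9.3 − 2.2)/2 = 3.55 m; q_2 = 0.99 × 0.32 × 3.55 = 1.125 m³/s
w_3 = (12.5 − 4.6)/2 = 3.95 m; q_3 = 0.85 × 0.42 × 3.95 = 1.410 m³/s
w_4 = (15.0 − 9.3)/2 = 2.85 m; q_4 = 1.06 × 0.46 × 2.85 = 1.390 m³/s
w_5 = (17.2 − 12.5)/2 = 2.35 m; q_5 = 1.34 × 0.66 × 2.35 = 2.078 m³/s
w_6 = (18.9 − 15.0)/2 = 1.95 m; q_6 = 1.26 × 0.61 × 1.95 = 1.499 m³/s
w_7 = (20.7 − 17.2)/2 = 1.75 m; q_7 = 0.98 × 0.63 × 1.75 = 1.080 m³/s
w_8 = (28.2 − 18.9)/2 = 4.65 m; q_8 = 1.03 × 0.47 × 4.65 = 2.251 m³/s
w_9 = (28.2 − 20.7)/2 = 3.75 m; q_9 = 0.59 × 0.17 × 3.75 = 0.3761 m³/s
Q = Σ qᵢ = 11.28 m³/s
= 11.28 × 3600 = 40620 m³/h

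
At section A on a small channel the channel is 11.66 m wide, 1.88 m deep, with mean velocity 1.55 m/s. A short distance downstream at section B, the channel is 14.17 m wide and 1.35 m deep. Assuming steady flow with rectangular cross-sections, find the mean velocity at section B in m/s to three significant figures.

1.78 m/s

Q = A₁V₁ = (11.66×1.88) × 1.55 = 33.98 m³/s
A₂ = 14.17 × 1.35 = 19.13 m²
V₂ = Q/A₂ = 33.98/19.13 = 1.776 m/s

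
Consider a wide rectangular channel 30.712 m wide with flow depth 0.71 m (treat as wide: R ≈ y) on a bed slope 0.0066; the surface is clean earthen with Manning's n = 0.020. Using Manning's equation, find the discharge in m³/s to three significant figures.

A = b·y = 30.712 × 0.71 = 21.81 m²
Wide channel: R ≈ y = 0.71 m
Q = (1/n)·A·R^(2/3)·S^(1/2) = (1/0.020) × 21.81 × 0.7100^(2/3) × 0.0066^(1/2) = 70.49 m³/s

70.5 m³/s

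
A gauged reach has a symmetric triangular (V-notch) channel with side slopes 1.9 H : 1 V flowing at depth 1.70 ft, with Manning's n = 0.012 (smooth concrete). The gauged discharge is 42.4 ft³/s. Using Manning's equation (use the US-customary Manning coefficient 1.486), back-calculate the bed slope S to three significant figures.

0.00568

A = z·y² = 1.9×1.70² = 5.491 ft²
P = 2y√(1+z²) = 2×1.70×√(1+1.9²) = 7.300 ft
R = A/P = 5.491/7.300 = 0.7522 ft
S = (Q·n / (1.486·A·R^(2/3)))² = (42.4×0.012 / (1.486×5.491×0.8271))² = 0.005684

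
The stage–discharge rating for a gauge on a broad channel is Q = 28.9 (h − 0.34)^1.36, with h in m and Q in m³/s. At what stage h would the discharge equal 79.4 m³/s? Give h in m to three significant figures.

h − h₀ = (Q/C)^(1/b) = (79.4/28.9)^(1/1.36) = 2.103 m
h = 0.34 + 2.103 = 2.443 m

2.44 m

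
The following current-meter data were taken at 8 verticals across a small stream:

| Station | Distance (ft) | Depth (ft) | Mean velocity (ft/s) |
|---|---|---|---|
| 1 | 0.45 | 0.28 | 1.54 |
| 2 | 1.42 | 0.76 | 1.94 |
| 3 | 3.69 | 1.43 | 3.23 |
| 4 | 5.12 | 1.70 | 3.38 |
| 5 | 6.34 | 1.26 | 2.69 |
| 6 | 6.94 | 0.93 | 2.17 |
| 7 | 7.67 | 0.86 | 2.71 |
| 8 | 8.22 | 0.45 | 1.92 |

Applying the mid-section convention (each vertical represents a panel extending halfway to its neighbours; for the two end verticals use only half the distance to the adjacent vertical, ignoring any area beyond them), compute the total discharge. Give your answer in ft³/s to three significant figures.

w_1 = (1.42 − 0.45)/2 = 0.485 ft; q_1 = 1.54 × 0.28 × 0.485 = 0.2091 ft³/s
w_2 = (3.69 − 0.45)/2 = 1.62 ft; q_2 = 1.94 × 0.76 × 1.62 = 2.389 ft³/s
w_3 = (5.12 − 1.42)/2 = 1.85 ft; q_3 = 3.23 × 1.43 × 1.85 = 8.545 ft³/s
w_4 = (6.34 − 3.69)/2 = 1.325 ft; q_4 = 3.38 × 1.70 × 1.325 = 7.613 ft³/s
w_5 = (6.94 − 5.12)/2 = 0.91 ft; q_5 = 2.69 × 1.26 × 0.91 = 3.084 ft³/s
w_6 = (7.67 − 6.34)/2 = 0.665 ft; q_6 = 2.17 × 0.93 × 0.665 = 1.342 ft³/s
w_7 = (8.22 − 6.94)/2 = 0.64 ft; q_7 = 2.71 × 0.86 × 0.64 = 1.492 ft³/s
w_8 = (8.22 − 7.67)/2 = 0.275 ft; q_8 = 1.92 × 0.45 × 0.275 = 0.2376 ft³/s
Q = Σ qᵢ = 24.91 ft³/s

24.9 ft³/s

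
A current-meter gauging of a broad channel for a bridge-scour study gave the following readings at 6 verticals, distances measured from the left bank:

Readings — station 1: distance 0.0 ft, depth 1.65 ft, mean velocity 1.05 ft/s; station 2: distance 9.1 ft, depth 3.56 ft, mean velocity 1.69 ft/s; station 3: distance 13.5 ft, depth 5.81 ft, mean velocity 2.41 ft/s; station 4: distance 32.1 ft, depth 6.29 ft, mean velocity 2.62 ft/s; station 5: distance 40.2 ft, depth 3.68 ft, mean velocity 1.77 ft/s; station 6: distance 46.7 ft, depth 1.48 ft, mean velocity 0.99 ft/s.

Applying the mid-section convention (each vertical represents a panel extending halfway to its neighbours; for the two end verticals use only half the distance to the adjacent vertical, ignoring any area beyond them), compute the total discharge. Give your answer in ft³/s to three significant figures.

w_1 = (9.1 − 0.0)/2 = 4.55 ft; q_1 = 1.05 × 1.65 × 4.55 = 7.883 ft³/s
w_2 = (13.5 − 0.0)/2 = 6.75 ft; q_2 = 1.69 × 3.56 × 6.75 = 40.61 ft³/s
w_3 = (32.1 − 9.1)/2 = 11.5 ft; q_3 = 2.41 × 5.81 × 11.5 = 161.0 ft³/s
w_4 = (40.2 − 13.5)/2 = 13.35 ft; q_4 = 2.62 × 6.29 × 13.35 = 220.0 ft³/s
w_5 = (46.7 − 32.1)/2 = 7.3 ft; q_5 = 1.77 × 3.68 × 7.3 = 47.55 ft³/s
w_6 = (46.7 − 40.2)/2 = 3.25 ft; q_6 = 0.99 × 1.48 × 3.25 = 4.762 ft³/s
Q = Σ qᵢ = 481.8 ft³/s

482 ft³/s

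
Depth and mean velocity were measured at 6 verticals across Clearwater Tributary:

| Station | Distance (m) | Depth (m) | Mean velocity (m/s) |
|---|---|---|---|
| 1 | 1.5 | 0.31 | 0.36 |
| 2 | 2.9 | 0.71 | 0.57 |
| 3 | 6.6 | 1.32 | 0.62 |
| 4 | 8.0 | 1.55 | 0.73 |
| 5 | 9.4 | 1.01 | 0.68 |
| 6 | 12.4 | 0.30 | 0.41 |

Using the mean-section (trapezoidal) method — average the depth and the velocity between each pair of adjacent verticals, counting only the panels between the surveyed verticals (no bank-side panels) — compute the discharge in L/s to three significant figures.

6260 L/s

Panel 1-2: Δb = 1.4 m, d̄ = (0.31+0.71)/2 = 0.51, v̄ = (0.36+0.57)/2 = 0.465 → q = 1.4×0.51×0.465 = 0.3320 m³/s
Panel 2-3: Δb = 3.7 m, d̄ = (0.71+1.32)/2 = 1.015, v̄ = (0.57+0.62)/2 = 0.595 → q = 3.7×1.015×0.595 = 2.235 m³/s
Panel 3-4: Δb = 1.4 m, d̄ = (1.32+1.55)/2 = 1.435, v̄ = (0.62+0.73)/2 = 0.675 → q = 1.4×1.435×0.675 = 1.356 m³/s
Panel 4-5: Δb = 1.4 m, d̄ = (1.55+1.01)/2 = 1.28, v̄ = (0.73+0.68)/2 = 0.705 → q = 1.4×1.28×0.705 = 1.263 m³/s
Panel 5-6: Δb = 3 m, d̄ = (1.01+0.30)/2 = 0.655, v̄ = (0.68+0.41)/2 = 0.545 → q = 3×0.655×0.545 = 1.071 m³/s
Q = Σ q = 6.257 m³/s
= 6.257 × 1000 = 6257 L/s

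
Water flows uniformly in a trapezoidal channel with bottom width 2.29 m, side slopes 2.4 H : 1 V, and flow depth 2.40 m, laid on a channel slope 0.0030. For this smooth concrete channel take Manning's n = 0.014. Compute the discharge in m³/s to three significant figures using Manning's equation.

A = (b + z·y)·y = (2.29 + 2.4×2.40)×2.40 = 19.32 m²
P = b + 2y√(1+z²) = 2.29 + 2×2.40×√(1+2.4²) = 14.77 m
R = A/P = 19.32/14.77 = 1.308 m
Q = (1/n)·A·R^(2/3)·S^(1/2) = (1/0.014) × 19.32 × 1.308^(2/3) × 0.0030^(1/2) = 90.40 m³/s

90.4 m³/s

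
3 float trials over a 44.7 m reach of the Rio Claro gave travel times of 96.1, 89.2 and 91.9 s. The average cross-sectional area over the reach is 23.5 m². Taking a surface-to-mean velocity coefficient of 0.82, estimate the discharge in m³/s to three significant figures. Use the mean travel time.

9.32 m³/s

t̄ = (96.1 + 89.2 + 91.9) / 3 = 92.4 s
v_surface = L / t̄ = 44.7 / 92.4 = 0.4838 m/s
v_mean = 0.82 × 0.4838 = 0.3967 m/s
Q = A × v_mean = 23.5 × 0.3967 = 9.322 m³/s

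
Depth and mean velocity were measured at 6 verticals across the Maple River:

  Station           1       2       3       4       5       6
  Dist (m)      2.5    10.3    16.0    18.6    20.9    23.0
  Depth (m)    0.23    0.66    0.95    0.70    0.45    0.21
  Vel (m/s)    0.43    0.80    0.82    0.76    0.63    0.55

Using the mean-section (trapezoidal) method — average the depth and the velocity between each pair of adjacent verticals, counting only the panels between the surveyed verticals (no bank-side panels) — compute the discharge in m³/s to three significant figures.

Panel 1-2: Δb = 7.8 m, d̄ = (0.23+0.66)/2 = 0.445, v̄ = (0.43+0.80)/2 = 0.615 → q = 7.8×0.445×0.615 = 2.135 m³/s
Panel 2-3: Δb = 5.7 m, d̄ = (0.66+0.95)/2 = 0.805, v̄ = (0.80+0.82)/2 = 0.81 → q = 5.7×0.805×0.81 = 3.717 m³/s
Panel 3-4: Δb = 2.6 m, d̄ = (0.95+0.70)/2 = 0.825, v̄ = (0.82+0.76)/2 = 0.79 → q = 2.6×0.825×0.79 = 1.695 m³/s
Panel 4-5: Δb = 2.3 m, d̄ = (0.70+0.45)/2 = 0.575, v̄ = (0.76+0.63)/2 = 0.695 → q = 2.3×0.575×0.695 = 0.9191 m³/s
Panel 5-6: Δb = 2.1 m, d̄ = (0.45+0.21)/2 = 0.33, v̄ = (0.63+0.55)/2 = 0.59 → q = 2.1×0.33×0.59 = 0.4089 m³/s
Q = Σ q = 8.874 m³/s

8.87 m³/s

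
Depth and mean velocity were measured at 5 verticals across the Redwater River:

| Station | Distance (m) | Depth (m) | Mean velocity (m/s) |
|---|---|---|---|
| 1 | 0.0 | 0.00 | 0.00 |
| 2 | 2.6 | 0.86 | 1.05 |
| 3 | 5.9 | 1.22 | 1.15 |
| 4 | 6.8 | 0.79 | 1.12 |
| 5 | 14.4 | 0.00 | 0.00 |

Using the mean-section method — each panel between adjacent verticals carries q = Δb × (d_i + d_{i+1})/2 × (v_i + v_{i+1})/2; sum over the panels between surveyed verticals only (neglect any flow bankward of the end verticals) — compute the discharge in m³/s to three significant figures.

7.07 m³/s

Panel 1-2: Δb = 2.6 m, d̄ = (0.00+0.86)/2 = 0.43, v̄ = (0.00+1.05)/2 = 0.525 → q = 2.6×0.43×0.525 = 0.5870 m³/s
Panel 2-3: Δb = 3.3 m, d̄ = (0.86+1.22)/2 = 1.04, v̄ = (1.05+1.15)/2 = 1.1 → q = 3.3×1.04×1.1 = 3.775 m³/s
Panel 3-4: Δb = 0.9 m, d̄ = (1.22+0.79)/2 = 1.005, v̄ = (1.15+1.12)/2 = 1.135 → q = 0.9×1.005×1.135 = 1.027 m³/s
Panel 4-5: Δb = 7.6 m, d̄ = (0.79+0.00)/2 = 0.395, v̄ = (1.12+0.00)/2 = 0.56 → q = 7.6×0.395×0.56 = 1.681 m³/s
Q = Σ q = 7.070 m³/s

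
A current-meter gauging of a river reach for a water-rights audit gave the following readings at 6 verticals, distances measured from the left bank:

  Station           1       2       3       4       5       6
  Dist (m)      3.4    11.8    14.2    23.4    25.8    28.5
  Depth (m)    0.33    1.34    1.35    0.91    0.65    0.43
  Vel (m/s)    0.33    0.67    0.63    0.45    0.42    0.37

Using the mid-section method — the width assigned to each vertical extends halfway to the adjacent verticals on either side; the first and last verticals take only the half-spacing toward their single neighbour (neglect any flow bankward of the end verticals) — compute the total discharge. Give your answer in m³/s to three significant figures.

13.5 m³/s

w_1 = (11.8 − 3.4)/2 = 4.2 m; q_1 = 0.33 × 0.33 × 4.2 = 0.4574 m³/s
w_2 = (14.2 − 3.4)/2 = 5.4 m; q_2 = 0.67 × 1.34 × 5.4 = 4.848 m³/s
w_3 = (23.4 − 11.8)/2 = 5.8 m; q_3 = 0.63 × 1.35 × 5.8 = 4.933 m³/s
w_4 = (25.8 − 14.2)/2 = 5.8 m; q_4 = 0.45 × 0.91 × 5.8 = 2.375 m³/s
w_5 = (28.5 − 23.4)/2 = 2.55 m; q_5 = 0.42 × 0.65 × 2.55 = 0.6962 m³/s
w_6 = (28.5 − 25.8)/2 = 1.35 m; q_6 = 0.37 × 0.43 × 1.35 = 0.2148 m³/s
Q = Σ qᵢ = 13.52 m³/s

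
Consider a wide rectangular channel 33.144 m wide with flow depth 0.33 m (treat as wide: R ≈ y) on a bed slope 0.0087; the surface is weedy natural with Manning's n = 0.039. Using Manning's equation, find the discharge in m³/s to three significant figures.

A = b·y = 33.144 × 0.33 = 10.94 m²
Wide channel: R ≈ y = 0.33 m
Q = (1/n)·A·R^(2/3)·S^(1/2) = (1/0.039) × 10.94 × 0.3300^(2/3) × 0.0087^(1/2) = 12.49 m³/s

12.5 m³/s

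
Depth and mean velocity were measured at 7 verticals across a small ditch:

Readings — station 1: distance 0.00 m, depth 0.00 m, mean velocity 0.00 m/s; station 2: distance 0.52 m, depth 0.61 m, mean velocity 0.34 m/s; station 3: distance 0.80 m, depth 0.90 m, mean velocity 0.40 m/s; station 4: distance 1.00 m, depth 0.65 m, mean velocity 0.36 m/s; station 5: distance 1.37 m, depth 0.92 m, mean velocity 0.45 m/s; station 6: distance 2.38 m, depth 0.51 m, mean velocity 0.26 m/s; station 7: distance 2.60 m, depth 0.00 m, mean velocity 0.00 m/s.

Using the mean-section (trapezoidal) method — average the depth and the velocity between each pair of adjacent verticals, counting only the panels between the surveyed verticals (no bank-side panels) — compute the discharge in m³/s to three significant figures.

Panel 1-2: Δb = 0.52 m, d̄ = (0.00+0.61)/2 = 0.305, v̄ = (0.00+0.34)/2 = 0.17 → q = 0.52×0.305×0.17 = 0.02696 m³/s
Panel 2-3: Δb = 0.28 m, d̄ = (0.61+0.90)/2 = 0.755, v̄ = (0.34+0.40)/2 = 0.37 → q = 0.28×0.755×0.37 = 0.07822 m³/s
Panel 3-4: Δb = 0.2 m, d̄ = (0.90+0.65)/2 = 0.775, v̄ = (0.40+0.36)/2 = 0.38 → q = 0.2×0.775×0.38 = 0.05890 m³/s
Panel 4-5: Δb = 0.37 m, d̄ = (0.65+0.92)/2 = 0.785, v̄ = (0.36+0.45)/2 = 0.405 → q = 0.37×0.785×0.405 = 0.1176 m³/s
Panel 5-6: Δb = 1.01 m, d̄ = (0.92+0.51)/2 = 0.715, v̄ = (0.45+0.26)/2 = 0.355 → q = 1.01×0.715×0.355 = 0.2564 m³/s
Panel 6-7: Δb = 0.22 m, d̄ = (0.51+0.00)/2 = 0.255, v̄ = (0.26+0.00)/2 = 0.13 → q = 0.22×0.255×0.13 = 0.007293 m³/s
Q = Σ q = 0.5454 m³/s

0.545 m³/s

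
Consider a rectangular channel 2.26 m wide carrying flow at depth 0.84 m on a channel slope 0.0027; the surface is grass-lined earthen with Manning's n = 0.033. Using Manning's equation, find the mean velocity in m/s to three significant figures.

A = b·y = 2.26 × 0.84 = 1.898 m²
P = b + 2y = 2.26 + 2×0.84 = 3.940 m
R = A/P = 1.898/3.940 = 0.4818 m
Q = (1/n)·A·R^(2/3)·S^(1/2) = (1/0.033) × 1.898 × 0.4818^(2/3) × 0.0027^(1/2) = 1.837 m³/s
V = Q/A = 1.837/1.898 = 0.9677 m/s

0.968 m/s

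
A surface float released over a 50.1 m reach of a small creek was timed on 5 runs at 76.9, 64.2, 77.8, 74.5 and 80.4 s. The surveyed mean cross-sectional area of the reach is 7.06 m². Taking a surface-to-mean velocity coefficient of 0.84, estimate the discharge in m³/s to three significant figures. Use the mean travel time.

3.97 m³/s

t̄ = (76.9 + 64.2 + 77.8 + 74.5 + 80.4) / 5 = 74.76 s
v_surface = L / t̄ = 50.1 / 74.76 = 0.6701 m/s
v_mean = 0.84 × 0.6701 = 0.5629 m/s
Q = A × v_mean = 7.06 × 0.5629 = 3.974 m³/s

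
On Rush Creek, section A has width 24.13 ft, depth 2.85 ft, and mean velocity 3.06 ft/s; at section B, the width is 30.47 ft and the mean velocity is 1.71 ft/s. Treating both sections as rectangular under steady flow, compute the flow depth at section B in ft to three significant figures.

4.04 ft

Q = A₁V₁ = (24.13×2.85) × 3.06 = 210.4 ft³/s
d₂ = Q/(b₂ V₂) = 210.4/(30.47×1.71) = 4.039 ft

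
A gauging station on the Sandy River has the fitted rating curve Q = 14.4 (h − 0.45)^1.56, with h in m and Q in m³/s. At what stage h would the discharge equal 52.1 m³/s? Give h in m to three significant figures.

2.73 m

h − h₀ = (Q/C)^(1/b) = (52.1/14.4)^(1/1.56) = 2.280 m
h = 0.45 + 2.280 = 2.730 m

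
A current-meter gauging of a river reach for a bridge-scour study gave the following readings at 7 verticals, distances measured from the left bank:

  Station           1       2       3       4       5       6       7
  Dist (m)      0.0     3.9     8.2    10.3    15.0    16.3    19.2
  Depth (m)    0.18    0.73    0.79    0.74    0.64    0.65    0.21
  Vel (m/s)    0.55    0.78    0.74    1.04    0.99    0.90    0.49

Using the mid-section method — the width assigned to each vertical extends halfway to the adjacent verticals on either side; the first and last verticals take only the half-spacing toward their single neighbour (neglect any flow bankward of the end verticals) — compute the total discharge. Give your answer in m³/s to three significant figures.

w_1 = (3.9 − 0.0)/2 = 1.95 m; q_1 = 0.55 × 0.18 × 1.95 = 0.1931 m³/s
w_2 = (8.2 − 0.0)/2 = 4.1 m; q_2 = 0.78 × 0.73 × 4.1 = 2.335 m³/s
w_3 = (10.3 − 3.9)/2 = 3.2 m; q_3 = 0.74 × 0.79 × 3.2 = 1.871 m³/s
w_4 = (15.0 − 8.2)/2 = 3.4 m; q_4 = 1.04 × 0.74 × 3.4 = 2.617 m³/s
w_5 = (16.3 − 10.3)/2 = 3 m; q_5 = 0.99 × 0.64 × 3 = 1.901 m³/s
w_6 = (19.2 − 15.0)/2 = 2.1 m; q_6 = 0.90 × 0.65 × 2.1 = 1.229 m³/s
w_7 = (19.2 − 16.3)/2 = 1.45 m; q_7 = 0.49 × 0.21 × 1.45 = 0.1492 m³/s
Q = Σ qᵢ = 10.29 m³/s

10.3 m³/s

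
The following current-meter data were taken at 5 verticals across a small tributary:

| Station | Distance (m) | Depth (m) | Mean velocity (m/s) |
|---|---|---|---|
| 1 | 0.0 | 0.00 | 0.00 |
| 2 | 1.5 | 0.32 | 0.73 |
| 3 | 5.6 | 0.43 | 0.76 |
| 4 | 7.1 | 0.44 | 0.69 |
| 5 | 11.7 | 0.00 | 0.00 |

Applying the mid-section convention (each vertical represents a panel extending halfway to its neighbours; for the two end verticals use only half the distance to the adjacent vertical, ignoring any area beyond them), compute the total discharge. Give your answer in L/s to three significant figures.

2500 L/s

w_2 = (5.6 − 0.0)/2 = 2.8 m; q_2 = 0.73 × 0.32 × 2.8 = 0.6541 m³/s
w_3 = (7.1 − 1.5)/2 = 2.8 m; q_3 = 0.76 × 0.43 × 2.8 = 0.9150 m³/s
w_4 = (11.7 − 5.6)/2 = 3.05 m; q_4 = 0.69 × 0.44 × 3.05 = 0.9260 m³/s
Stations 1, 5 contribute zero (depth or velocity is 0).
Q = Σ qᵢ = 2.495 m³/s
= 2.495 × 1000 = 2495 L/s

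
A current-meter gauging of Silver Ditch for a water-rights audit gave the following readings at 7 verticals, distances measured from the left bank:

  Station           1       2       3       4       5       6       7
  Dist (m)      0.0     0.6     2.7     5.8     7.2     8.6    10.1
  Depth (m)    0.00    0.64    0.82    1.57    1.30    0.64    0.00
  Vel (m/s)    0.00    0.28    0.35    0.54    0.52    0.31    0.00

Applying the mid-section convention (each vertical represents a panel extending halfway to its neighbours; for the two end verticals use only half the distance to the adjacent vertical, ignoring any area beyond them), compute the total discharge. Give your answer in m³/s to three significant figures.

4.13 m³/s

w_2 = (2.7 − 0.0)/2 = 1.35 m; q_2 = 0.28 × 0.64 × 1.35 = 0.2419 m³/s
w_3 = (5.8 − 0.6)/2 = 2.6 m; q_3 = 0.35 × 0.82 × 2.6 = 0.7462 m³/s
w_4 = (7.2 − 2.7)/2 = 2.25 m; q_4 = 0.54 × 1.57 × 2.25 = 1.908 m³/s
w_5 = (8.6 − 5.8)/2 = 1.4 m; q_5 = 0.52 × 1.30 × 1.4 = 0.9464 m³/s
w_6 = (10.1 − 7.2)/2 = 1.45 m; q_6 = 0.31 × 0.64 × 1.45 = 0.2877 m³/s
Stations 1, 7 contribute zero (depth or velocity is 0).
Q = Σ qᵢ = 4.130 m³/s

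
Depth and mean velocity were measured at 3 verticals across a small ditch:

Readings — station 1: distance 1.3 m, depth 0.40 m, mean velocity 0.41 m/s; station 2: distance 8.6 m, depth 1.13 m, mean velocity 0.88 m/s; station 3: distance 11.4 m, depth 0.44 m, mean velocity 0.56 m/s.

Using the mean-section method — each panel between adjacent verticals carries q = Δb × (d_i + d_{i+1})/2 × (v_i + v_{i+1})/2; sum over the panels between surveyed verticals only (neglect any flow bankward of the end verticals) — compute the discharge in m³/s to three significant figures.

5.18 m³/s

Panel 1-2: Δb = 7.3 m, d̄ = (0.40+1.13)/2 = 0.765, v̄ = (0.41+0.88)/2 = 0.645 → q = 7.3×0.765×0.645 = 3.602 m³/s
Panel 2-3: Δb = 2.8 m, d̄ = (1.13+0.44)/2 = 0.785, v̄ = (0.88+0.56)/2 = 0.72 → q = 2.8×0.785×0.72 = 1.583 m³/s
Q = Σ q = 5.185 m³/s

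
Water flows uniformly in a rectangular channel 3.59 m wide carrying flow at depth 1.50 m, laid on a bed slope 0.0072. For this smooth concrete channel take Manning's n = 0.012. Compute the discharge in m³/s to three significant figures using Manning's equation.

A = b·y = 3.59 × 1.50 = 5.385 m²
P = b + 2y = 3.59 + 2×1.50 = 6.590 m
R = A/P = 5.385/6.590 = 0.8171 m
Q = (1/n)·A·R^(2/3)·S^(1/2) = (1/0.012) × 5.385 × 0.8171^(2/3) × 0.0072^(1/2) = 33.28 m³/s

33.3 m³/s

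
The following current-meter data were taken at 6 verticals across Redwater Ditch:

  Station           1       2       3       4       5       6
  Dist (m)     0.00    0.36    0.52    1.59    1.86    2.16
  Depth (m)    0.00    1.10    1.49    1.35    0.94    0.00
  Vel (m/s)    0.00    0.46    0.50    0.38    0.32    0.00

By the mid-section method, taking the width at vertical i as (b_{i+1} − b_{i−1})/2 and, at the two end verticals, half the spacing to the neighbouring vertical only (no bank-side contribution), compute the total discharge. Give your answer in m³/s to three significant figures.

w_2 = (0.52 − 0.00)/2 = 0.26 m; q_2 = 0.46 × 1.10 × 0.26 = 0.1316 m³/s
w_3 = (1.59 − 0.36)/2 = 0.615 m; q_3 = 0.50 × 1.49 × 0.615 = 0.4582 m³/s
w_4 = (1.86 − 0.52)/2 = 0.67 m; q_4 = 0.38 × 1.35 × 0.67 = 0.3437 m³/s
w_5 = (2.16 − 1.59)/2 = 0.285 m; q_5 = 0.32 × 0.94 × 0.285 = 0.08573 m³/s
Stations 1, 6 contribute zero (depth or velocity is 0).
Q = Σ qᵢ = 1.019 m³/s

1.02 m³/s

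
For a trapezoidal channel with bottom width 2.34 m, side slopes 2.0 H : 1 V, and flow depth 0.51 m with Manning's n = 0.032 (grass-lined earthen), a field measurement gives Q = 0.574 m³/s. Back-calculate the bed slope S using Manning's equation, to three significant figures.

A = (b + z·y)·y = (2.34 + 2.0×0.51)×0.51 = 1.714 m²
P = b + 2y√(1+z²) = 2.34 + 2×0.51×√(1+2.0²) = 4.621 m
R = A/P = 1.714/4.621 = 0.3708 m
S = (Q·n / (1·A·R^(2/3)))² = (0.574×0.032 / (1×1.714×0.5162))² = 0.0004312

0.000431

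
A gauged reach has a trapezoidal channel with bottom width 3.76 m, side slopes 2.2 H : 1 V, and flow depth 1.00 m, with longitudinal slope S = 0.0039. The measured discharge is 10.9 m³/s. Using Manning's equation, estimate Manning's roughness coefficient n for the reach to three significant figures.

0.0268

A = (b + z·y)·y = (3.76 + 2.2×1.00)×1.00 = 5.960 m²
P = b + 2y√(1+z²) = 3.76 + 2×1.00×√(1+2.2²) = 8.593 m
R = A/P = 5.960/8.593 = 0.6936 m
n = (1/Q)·A·R^(2/3)·S^(1/2) = (1/10.9) × 5.960 × 0.7835 × 0.06245 = 0.02676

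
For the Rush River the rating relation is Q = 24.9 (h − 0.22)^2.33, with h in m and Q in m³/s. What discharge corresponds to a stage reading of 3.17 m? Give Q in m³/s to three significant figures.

310 m³/s

Q = 24.9 × (3.17 − 0.22)^2.33 = 24.9 × 2.95^2.33 = 309.7 m³/s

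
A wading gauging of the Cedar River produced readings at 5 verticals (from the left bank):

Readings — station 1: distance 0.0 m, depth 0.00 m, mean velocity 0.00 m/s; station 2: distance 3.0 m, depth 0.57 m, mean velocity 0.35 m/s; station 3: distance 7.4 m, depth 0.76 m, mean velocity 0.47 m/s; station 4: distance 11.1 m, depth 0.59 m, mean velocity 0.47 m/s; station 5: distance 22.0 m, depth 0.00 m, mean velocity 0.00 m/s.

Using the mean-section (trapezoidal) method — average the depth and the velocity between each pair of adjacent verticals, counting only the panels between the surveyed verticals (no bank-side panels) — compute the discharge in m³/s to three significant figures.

3.28 m³/s

Panel 1-2: Δb = 3 m, d̄ = (0.00+0.57)/2 = 0.285, v̄ = (0.00+0.35)/2 = 0.175 → q = 3×0.285×0.175 = 0.1496 m³/s
Panel 2-3: Δb = 4.4 m, d̄ = (0.57+0.76)/2 = 0.665, v̄ = (0.35+0.47)/2 = 0.41 → q = 4.4×0.665×0.41 = 1.200 m³/s
Panel 3-4: Δb = 3.7 m, d̄ = (0.76+0.59)/2 = 0.675, v̄ = (0.47+0.47)/2 = 0.47 → q = 3.7×0.675×0.47 = 1.174 m³/s
Panel 4-5: Δb = 10.9 m, d̄ = (0.59+0.00)/2 = 0.295, v̄ = (0.47+0.00)/2 = 0.235 → q = 10.9×0.295×0.235 = 0.7556 m³/s
Q = Σ q = 3.279 m³/s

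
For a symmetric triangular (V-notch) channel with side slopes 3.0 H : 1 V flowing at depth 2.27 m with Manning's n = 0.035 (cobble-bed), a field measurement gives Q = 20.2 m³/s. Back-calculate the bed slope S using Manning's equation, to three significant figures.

0.00190

A = z·y² = 3.0×2.27² = 15.46 m²
P = 2y√(1+z²) = 2×2.27×√(1+3.0²) = 14.36 m
R = A/P = 15.46/14.36 = 1.077 m
S = (Q·n / (1·A·R^(2/3)))² = (20.2×0.035 / (1×15.46×1.051))² = 0.001895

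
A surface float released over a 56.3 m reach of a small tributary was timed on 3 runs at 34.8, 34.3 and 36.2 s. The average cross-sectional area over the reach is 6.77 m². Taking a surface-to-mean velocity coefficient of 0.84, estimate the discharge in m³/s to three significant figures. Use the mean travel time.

t̄ = (34.8 + 34.3 + 36.2) / 3 = 35.1 s
v_surface = L / t̄ = 56.3 / 35.1 = 1.604 m/s
v_mean = 0.84 × 1.604 = 1.347 m/s
Q = A × v_mean = 6.77 × 1.347 = 9.122 m³/s

9.12 m³/s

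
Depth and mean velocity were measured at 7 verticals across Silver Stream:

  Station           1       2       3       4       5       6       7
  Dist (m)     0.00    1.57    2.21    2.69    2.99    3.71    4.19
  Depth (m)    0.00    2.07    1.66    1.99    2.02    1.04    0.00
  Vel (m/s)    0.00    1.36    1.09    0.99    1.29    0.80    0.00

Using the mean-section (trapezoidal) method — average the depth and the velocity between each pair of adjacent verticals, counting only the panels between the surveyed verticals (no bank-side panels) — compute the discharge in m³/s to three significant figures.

Panel 1-2: Δb = 1.57 m, d̄ = (0.00+2.07)/2 = 1.035, v̄ = (0.00+1.36)/2 = 0.68 → q = 1.57×1.035×0.68 = 1.105 m³/s
Panel 2-3: Δb = 0.64 m, d̄ = (2.07+1.66)/2 = 1.865, v̄ = (1.36+1.09)/2 = 1.225 → q = 0.64×1.865×1.225 = 1.462 m³/s
Panel 3-4: Δb = 0.48 m, d̄ = (1.66+1.99)/2 = 1.825, v̄ = (1.09+0.99)/2 = 1.04 → q = 0.48×1.825×1.04 = 0.9110 m³/s
Panel 4-5: Δb = 0.3 m, d̄ = (1.99+2.02)/2 = 2.005, v̄ = (0.99+1.29)/2 = 1.14 → q = 0.3×2.005×1.14 = 0.6857 m³/s
Panel 5-6: Δb = 0.72 m, d̄ = (2.02+1.04)/2 = 1.53, v̄ = (1.29+0.80)/2 = 1.045 → q = 0.72×1.53×1.045 = 1.151 m³/s
Panel 6-7: Δb = 0.48 m, d̄ = (1.04+0.00)/2 = 0.52, v̄ = (0.80+0.00)/2 = 0.4 → q = 0.48×0.52×0.4 = 0.09984 m³/s
Q = Σ q = 5.415 m³/s

5.41 m³/s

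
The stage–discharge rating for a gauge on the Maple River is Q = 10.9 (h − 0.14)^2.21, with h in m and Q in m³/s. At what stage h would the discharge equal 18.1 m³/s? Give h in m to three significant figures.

1.40 m

h − h₀ = (Q/C)^(1/b) = (18.1/10.9)^(1/2.21) = 1.258 m
h = 0.14 + 1.258 = 1.398 m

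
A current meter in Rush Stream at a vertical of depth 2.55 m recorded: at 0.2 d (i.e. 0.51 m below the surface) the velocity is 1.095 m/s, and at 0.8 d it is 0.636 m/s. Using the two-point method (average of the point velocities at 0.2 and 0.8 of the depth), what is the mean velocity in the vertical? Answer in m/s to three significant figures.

v̄ = (1.095 + 0.636) / 2 = 0.8655 m/s

0.866 m/s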